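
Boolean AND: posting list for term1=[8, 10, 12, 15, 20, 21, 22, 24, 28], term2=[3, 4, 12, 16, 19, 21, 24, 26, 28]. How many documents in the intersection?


Boolean AND: find intersection of posting lists
term1 docs: [8, 10, 12, 15, 20, 21, 22, 24, 28]
term2 docs: [3, 4, 12, 16, 19, 21, 24, 26, 28]
Intersection: [12, 21, 24, 28]
|intersection| = 4

4


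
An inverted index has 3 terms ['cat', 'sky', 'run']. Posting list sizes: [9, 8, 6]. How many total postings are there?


Summing posting list sizes:
'cat': 9 postings
'sky': 8 postings
'run': 6 postings
Total = 9 + 8 + 6 = 23

23


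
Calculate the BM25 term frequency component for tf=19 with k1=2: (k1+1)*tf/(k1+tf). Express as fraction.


BM25 TF component = (k1+1)*tf / (k1+tf)
k1 = 2, tf = 19
Numerator = (2+1)*19 = 57
Denominator = 2 + 19 = 21
= 57/21 = 19/7

19/7


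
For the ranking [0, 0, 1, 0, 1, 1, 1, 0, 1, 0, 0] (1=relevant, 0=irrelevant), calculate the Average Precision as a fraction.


Computing P@k for each relevant position:
Position 1: not relevant
Position 2: not relevant
Position 3: relevant, P@3 = 1/3 = 1/3
Position 4: not relevant
Position 5: relevant, P@5 = 2/5 = 2/5
Position 6: relevant, P@6 = 3/6 = 1/2
Position 7: relevant, P@7 = 4/7 = 4/7
Position 8: not relevant
Position 9: relevant, P@9 = 5/9 = 5/9
Position 10: not relevant
Position 11: not relevant
Sum of P@k = 1/3 + 2/5 + 1/2 + 4/7 + 5/9 = 1487/630
AP = 1487/630 / 5 = 1487/3150

1487/3150


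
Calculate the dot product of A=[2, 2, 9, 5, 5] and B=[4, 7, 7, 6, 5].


Dot product = sum of element-wise products
A[0]*B[0] = 2*4 = 8
A[1]*B[1] = 2*7 = 14
A[2]*B[2] = 9*7 = 63
A[3]*B[3] = 5*6 = 30
A[4]*B[4] = 5*5 = 25
Sum = 8 + 14 + 63 + 30 + 25 = 140

140


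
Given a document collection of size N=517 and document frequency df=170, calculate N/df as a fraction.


IDF ratio = N / df
= 517 / 170
= 517/170

517/170


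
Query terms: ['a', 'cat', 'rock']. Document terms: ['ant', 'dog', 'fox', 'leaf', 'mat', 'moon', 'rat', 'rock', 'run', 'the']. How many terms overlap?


Query terms: ['a', 'cat', 'rock']
Document terms: ['ant', 'dog', 'fox', 'leaf', 'mat', 'moon', 'rat', 'rock', 'run', 'the']
Common terms: ['rock']
Overlap count = 1

1


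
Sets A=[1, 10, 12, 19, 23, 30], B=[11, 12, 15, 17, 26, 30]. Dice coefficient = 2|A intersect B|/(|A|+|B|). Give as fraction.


A intersect B = [12, 30]
|A intersect B| = 2
|A| = 6, |B| = 6
Dice = 2*2 / (6+6)
= 4 / 12 = 1/3

1/3


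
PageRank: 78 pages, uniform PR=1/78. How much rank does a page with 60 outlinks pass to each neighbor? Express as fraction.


Initial PR = 1/78 = 1/78
Outlinks = 60
Contribution per link = PR / outlinks
= 1/78 / 60
= 1/4680

1/4680


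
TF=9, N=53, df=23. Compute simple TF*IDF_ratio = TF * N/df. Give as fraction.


TF * (N/df)
= 9 * (53/23)
= 9 * 53/23
= 477/23

477/23


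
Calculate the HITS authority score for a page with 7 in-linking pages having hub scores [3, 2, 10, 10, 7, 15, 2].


Authority = sum of hub scores of in-linkers
In-link 1: hub score = 3
In-link 2: hub score = 2
In-link 3: hub score = 10
In-link 4: hub score = 10
In-link 5: hub score = 7
In-link 6: hub score = 15
In-link 7: hub score = 2
Authority = 3 + 2 + 10 + 10 + 7 + 15 + 2 = 49

49


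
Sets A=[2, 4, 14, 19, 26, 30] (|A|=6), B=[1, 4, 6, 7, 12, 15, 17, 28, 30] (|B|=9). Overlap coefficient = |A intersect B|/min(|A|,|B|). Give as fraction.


A intersect B = [4, 30]
|A intersect B| = 2
min(|A|, |B|) = min(6, 9) = 6
Overlap = 2 / 6 = 1/3

1/3


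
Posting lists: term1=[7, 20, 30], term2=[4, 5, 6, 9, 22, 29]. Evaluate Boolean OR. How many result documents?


Boolean OR: find union of posting lists
term1 docs: [7, 20, 30]
term2 docs: [4, 5, 6, 9, 22, 29]
Union: [4, 5, 6, 7, 9, 20, 22, 29, 30]
|union| = 9

9


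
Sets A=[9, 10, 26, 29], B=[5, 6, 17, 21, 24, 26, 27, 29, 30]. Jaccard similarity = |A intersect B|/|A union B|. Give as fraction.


A intersect B = [26, 29]
|A intersect B| = 2
A union B = [5, 6, 9, 10, 17, 21, 24, 26, 27, 29, 30]
|A union B| = 11
Jaccard = 2/11 = 2/11

2/11


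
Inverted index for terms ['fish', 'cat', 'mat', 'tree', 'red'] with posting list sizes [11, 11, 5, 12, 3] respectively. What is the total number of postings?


Summing posting list sizes:
'fish': 11 postings
'cat': 11 postings
'mat': 5 postings
'tree': 12 postings
'red': 3 postings
Total = 11 + 11 + 5 + 12 + 3 = 42

42


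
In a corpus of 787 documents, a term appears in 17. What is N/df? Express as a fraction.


IDF ratio = N / df
= 787 / 17
= 787/17

787/17


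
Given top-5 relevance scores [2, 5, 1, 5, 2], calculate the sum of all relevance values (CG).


Cumulative Gain = sum of relevance scores
Position 1: rel=2, running sum=2
Position 2: rel=5, running sum=7
Position 3: rel=1, running sum=8
Position 4: rel=5, running sum=13
Position 5: rel=2, running sum=15
CG = 15

15


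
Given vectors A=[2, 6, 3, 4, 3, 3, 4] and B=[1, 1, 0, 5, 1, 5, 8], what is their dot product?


Dot product = sum of element-wise products
A[0]*B[0] = 2*1 = 2
A[1]*B[1] = 6*1 = 6
A[2]*B[2] = 3*0 = 0
A[3]*B[3] = 4*5 = 20
A[4]*B[4] = 3*1 = 3
A[5]*B[5] = 3*5 = 15
A[6]*B[6] = 4*8 = 32
Sum = 2 + 6 + 0 + 20 + 3 + 15 + 32 = 78

78


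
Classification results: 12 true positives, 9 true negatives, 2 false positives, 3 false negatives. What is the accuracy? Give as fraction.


Accuracy = (TP + TN) / (TP + TN + FP + FN)
TP + TN = 12 + 9 = 21
Total = 12 + 9 + 2 + 3 = 26
Accuracy = 21 / 26 = 21/26

21/26


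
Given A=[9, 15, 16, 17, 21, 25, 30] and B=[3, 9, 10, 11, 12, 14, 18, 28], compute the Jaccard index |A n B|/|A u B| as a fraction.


A intersect B = [9]
|A intersect B| = 1
A union B = [3, 9, 10, 11, 12, 14, 15, 16, 17, 18, 21, 25, 28, 30]
|A union B| = 14
Jaccard = 1/14 = 1/14

1/14


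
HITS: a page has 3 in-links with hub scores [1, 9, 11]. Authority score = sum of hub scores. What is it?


Authority = sum of hub scores of in-linkers
In-link 1: hub score = 1
In-link 2: hub score = 9
In-link 3: hub score = 11
Authority = 1 + 9 + 11 = 21

21


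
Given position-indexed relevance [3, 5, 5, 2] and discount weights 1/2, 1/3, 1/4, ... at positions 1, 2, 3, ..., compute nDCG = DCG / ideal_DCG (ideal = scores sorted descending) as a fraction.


Position discount weights w_i = 1/(i+1) for i=1..4:
Weights = [1/2, 1/3, 1/4, 1/5]
Actual relevance: [3, 5, 5, 2]
DCG = 3/2 + 5/3 + 5/4 + 2/5 = 289/60
Ideal relevance (sorted desc): [5, 5, 3, 2]
Ideal DCG = 5/2 + 5/3 + 3/4 + 2/5 = 319/60
nDCG = DCG / ideal_DCG = 289/60 / 319/60 = 289/319

289/319


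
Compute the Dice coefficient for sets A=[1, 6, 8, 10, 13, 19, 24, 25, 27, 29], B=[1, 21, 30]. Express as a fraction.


A intersect B = [1]
|A intersect B| = 1
|A| = 10, |B| = 3
Dice = 2*1 / (10+3)
= 2 / 13 = 2/13

2/13


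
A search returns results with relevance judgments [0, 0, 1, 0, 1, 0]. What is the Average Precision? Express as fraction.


Computing P@k for each relevant position:
Position 1: not relevant
Position 2: not relevant
Position 3: relevant, P@3 = 1/3 = 1/3
Position 4: not relevant
Position 5: relevant, P@5 = 2/5 = 2/5
Position 6: not relevant
Sum of P@k = 1/3 + 2/5 = 11/15
AP = 11/15 / 2 = 11/30

11/30


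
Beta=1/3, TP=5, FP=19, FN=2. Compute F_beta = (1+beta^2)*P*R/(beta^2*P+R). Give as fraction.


P = TP/(TP+FP) = 5/24 = 5/24
R = TP/(TP+FN) = 5/7 = 5/7
beta^2 = 1/3^2 = 1/9
(1 + beta^2) = 10/9
Numerator = (1+beta^2)*P*R = 125/756
Denominator = beta^2*P + R = 5/216 + 5/7 = 1115/1512
F_beta = 50/223

50/223


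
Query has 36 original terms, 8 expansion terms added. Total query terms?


Original terms: 36
Expansion terms: 8
Total = 36 + 8 = 44

44


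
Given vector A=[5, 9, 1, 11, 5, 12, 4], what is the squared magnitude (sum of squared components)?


|A|^2 = sum of squared components
A[0]^2 = 5^2 = 25
A[1]^2 = 9^2 = 81
A[2]^2 = 1^2 = 1
A[3]^2 = 11^2 = 121
A[4]^2 = 5^2 = 25
A[5]^2 = 12^2 = 144
A[6]^2 = 4^2 = 16
Sum = 25 + 81 + 1 + 121 + 25 + 144 + 16 = 413

413


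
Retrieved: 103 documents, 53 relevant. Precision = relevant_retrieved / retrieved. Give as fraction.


Precision = relevant_retrieved / total_retrieved
= 53 / 103
= 53 / (53 + 50)
= 53/103

53/103


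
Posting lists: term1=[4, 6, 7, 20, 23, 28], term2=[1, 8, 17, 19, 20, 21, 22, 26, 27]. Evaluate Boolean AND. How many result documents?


Boolean AND: find intersection of posting lists
term1 docs: [4, 6, 7, 20, 23, 28]
term2 docs: [1, 8, 17, 19, 20, 21, 22, 26, 27]
Intersection: [20]
|intersection| = 1

1


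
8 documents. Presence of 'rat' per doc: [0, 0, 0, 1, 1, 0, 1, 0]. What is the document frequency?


Checking each document for 'rat':
Doc 1: absent
Doc 2: absent
Doc 3: absent
Doc 4: present
Doc 5: present
Doc 6: absent
Doc 7: present
Doc 8: absent
df = sum of presences = 0 + 0 + 0 + 1 + 1 + 0 + 1 + 0 = 3

3


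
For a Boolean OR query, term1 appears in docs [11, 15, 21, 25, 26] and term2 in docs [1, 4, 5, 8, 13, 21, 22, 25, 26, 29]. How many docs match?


Boolean OR: find union of posting lists
term1 docs: [11, 15, 21, 25, 26]
term2 docs: [1, 4, 5, 8, 13, 21, 22, 25, 26, 29]
Union: [1, 4, 5, 8, 11, 13, 15, 21, 22, 25, 26, 29]
|union| = 12

12


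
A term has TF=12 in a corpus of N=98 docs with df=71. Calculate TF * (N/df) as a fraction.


TF * (N/df)
= 12 * (98/71)
= 12 * 98/71
= 1176/71

1176/71


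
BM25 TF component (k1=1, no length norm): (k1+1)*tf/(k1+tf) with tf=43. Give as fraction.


BM25 TF component = (k1+1)*tf / (k1+tf)
k1 = 1, tf = 43
Numerator = (1+1)*43 = 86
Denominator = 1 + 43 = 44
= 86/44 = 43/22

43/22


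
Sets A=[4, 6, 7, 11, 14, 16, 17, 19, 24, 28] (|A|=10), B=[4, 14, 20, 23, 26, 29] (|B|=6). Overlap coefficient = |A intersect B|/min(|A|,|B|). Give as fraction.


A intersect B = [4, 14]
|A intersect B| = 2
min(|A|, |B|) = min(10, 6) = 6
Overlap = 2 / 6 = 1/3

1/3


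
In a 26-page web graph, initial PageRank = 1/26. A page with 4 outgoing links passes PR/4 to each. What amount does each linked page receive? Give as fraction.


Initial PR = 1/26 = 1/26
Outlinks = 4
Contribution per link = PR / outlinks
= 1/26 / 4
= 1/104

1/104


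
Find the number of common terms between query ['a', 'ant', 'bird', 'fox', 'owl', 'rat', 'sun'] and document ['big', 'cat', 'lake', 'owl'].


Query terms: ['a', 'ant', 'bird', 'fox', 'owl', 'rat', 'sun']
Document terms: ['big', 'cat', 'lake', 'owl']
Common terms: ['owl']
Overlap count = 1

1


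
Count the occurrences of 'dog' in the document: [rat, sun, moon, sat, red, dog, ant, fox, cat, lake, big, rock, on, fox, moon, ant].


Document has 16 words
Scanning for 'dog':
Found at positions: [5]
Count = 1

1


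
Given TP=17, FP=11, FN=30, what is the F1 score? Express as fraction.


F1 = 2 * P * R / (P + R)
P = TP/(TP+FP) = 17/28 = 17/28
R = TP/(TP+FN) = 17/47 = 17/47
2 * P * R = 2 * 17/28 * 17/47 = 289/658
P + R = 17/28 + 17/47 = 1275/1316
F1 = 289/658 / 1275/1316 = 34/75

34/75


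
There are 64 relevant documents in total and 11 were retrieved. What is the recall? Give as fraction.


Recall = retrieved_relevant / total_relevant
= 11 / 64
= 11 / (11 + 53)
= 11/64

11/64


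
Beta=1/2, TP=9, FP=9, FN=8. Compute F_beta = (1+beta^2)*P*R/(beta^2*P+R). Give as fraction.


P = TP/(TP+FP) = 9/18 = 1/2
R = TP/(TP+FN) = 9/17 = 9/17
beta^2 = 1/2^2 = 1/4
(1 + beta^2) = 5/4
Numerator = (1+beta^2)*P*R = 45/136
Denominator = beta^2*P + R = 1/8 + 9/17 = 89/136
F_beta = 45/89

45/89


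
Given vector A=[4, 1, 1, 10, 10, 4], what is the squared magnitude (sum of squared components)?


|A|^2 = sum of squared components
A[0]^2 = 4^2 = 16
A[1]^2 = 1^2 = 1
A[2]^2 = 1^2 = 1
A[3]^2 = 10^2 = 100
A[4]^2 = 10^2 = 100
A[5]^2 = 4^2 = 16
Sum = 16 + 1 + 1 + 100 + 100 + 16 = 234

234


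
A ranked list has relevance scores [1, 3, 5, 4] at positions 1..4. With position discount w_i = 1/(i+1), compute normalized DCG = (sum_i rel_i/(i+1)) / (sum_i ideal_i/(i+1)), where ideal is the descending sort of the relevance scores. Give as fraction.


Position discount weights w_i = 1/(i+1) for i=1..4:
Weights = [1/2, 1/3, 1/4, 1/5]
Actual relevance: [1, 3, 5, 4]
DCG = 1/2 + 3/3 + 5/4 + 4/5 = 71/20
Ideal relevance (sorted desc): [5, 4, 3, 1]
Ideal DCG = 5/2 + 4/3 + 3/4 + 1/5 = 287/60
nDCG = DCG / ideal_DCG = 71/20 / 287/60 = 213/287

213/287


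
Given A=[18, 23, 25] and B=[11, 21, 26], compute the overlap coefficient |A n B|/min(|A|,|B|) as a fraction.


A intersect B = []
|A intersect B| = 0
min(|A|, |B|) = min(3, 3) = 3
Overlap = 0 / 3 = 0

0


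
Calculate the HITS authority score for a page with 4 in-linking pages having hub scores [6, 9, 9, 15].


Authority = sum of hub scores of in-linkers
In-link 1: hub score = 6
In-link 2: hub score = 9
In-link 3: hub score = 9
In-link 4: hub score = 15
Authority = 6 + 9 + 9 + 15 = 39

39


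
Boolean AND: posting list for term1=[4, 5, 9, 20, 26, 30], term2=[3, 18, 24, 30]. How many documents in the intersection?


Boolean AND: find intersection of posting lists
term1 docs: [4, 5, 9, 20, 26, 30]
term2 docs: [3, 18, 24, 30]
Intersection: [30]
|intersection| = 1

1


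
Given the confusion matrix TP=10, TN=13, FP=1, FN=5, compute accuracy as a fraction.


Accuracy = (TP + TN) / (TP + TN + FP + FN)
TP + TN = 10 + 13 = 23
Total = 10 + 13 + 1 + 5 = 29
Accuracy = 23 / 29 = 23/29

23/29


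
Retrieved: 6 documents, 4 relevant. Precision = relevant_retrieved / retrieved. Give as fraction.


Precision = relevant_retrieved / total_retrieved
= 4 / 6
= 4 / (4 + 2)
= 2/3

2/3


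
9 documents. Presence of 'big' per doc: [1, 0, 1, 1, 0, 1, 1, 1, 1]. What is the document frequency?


Checking each document for 'big':
Doc 1: present
Doc 2: absent
Doc 3: present
Doc 4: present
Doc 5: absent
Doc 6: present
Doc 7: present
Doc 8: present
Doc 9: present
df = sum of presences = 1 + 0 + 1 + 1 + 0 + 1 + 1 + 1 + 1 = 7

7


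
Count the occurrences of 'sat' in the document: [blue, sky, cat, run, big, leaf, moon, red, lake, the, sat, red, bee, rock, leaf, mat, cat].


Document has 17 words
Scanning for 'sat':
Found at positions: [10]
Count = 1

1


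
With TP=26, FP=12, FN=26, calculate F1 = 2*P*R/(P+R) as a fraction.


F1 = 2 * P * R / (P + R)
P = TP/(TP+FP) = 26/38 = 13/19
R = TP/(TP+FN) = 26/52 = 1/2
2 * P * R = 2 * 13/19 * 1/2 = 13/19
P + R = 13/19 + 1/2 = 45/38
F1 = 13/19 / 45/38 = 26/45

26/45


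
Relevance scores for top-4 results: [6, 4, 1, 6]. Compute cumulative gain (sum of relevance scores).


Cumulative Gain = sum of relevance scores
Position 1: rel=6, running sum=6
Position 2: rel=4, running sum=10
Position 3: rel=1, running sum=11
Position 4: rel=6, running sum=17
CG = 17

17


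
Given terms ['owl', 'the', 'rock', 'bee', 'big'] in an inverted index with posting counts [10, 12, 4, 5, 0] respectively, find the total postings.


Summing posting list sizes:
'owl': 10 postings
'the': 12 postings
'rock': 4 postings
'bee': 5 postings
'big': 0 postings
Total = 10 + 12 + 4 + 5 + 0 = 31

31


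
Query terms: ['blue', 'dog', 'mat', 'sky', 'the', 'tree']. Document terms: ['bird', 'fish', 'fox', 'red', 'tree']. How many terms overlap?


Query terms: ['blue', 'dog', 'mat', 'sky', 'the', 'tree']
Document terms: ['bird', 'fish', 'fox', 'red', 'tree']
Common terms: ['tree']
Overlap count = 1

1


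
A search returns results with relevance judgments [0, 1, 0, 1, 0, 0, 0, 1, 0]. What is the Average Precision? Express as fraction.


Computing P@k for each relevant position:
Position 1: not relevant
Position 2: relevant, P@2 = 1/2 = 1/2
Position 3: not relevant
Position 4: relevant, P@4 = 2/4 = 1/2
Position 5: not relevant
Position 6: not relevant
Position 7: not relevant
Position 8: relevant, P@8 = 3/8 = 3/8
Position 9: not relevant
Sum of P@k = 1/2 + 1/2 + 3/8 = 11/8
AP = 11/8 / 3 = 11/24

11/24


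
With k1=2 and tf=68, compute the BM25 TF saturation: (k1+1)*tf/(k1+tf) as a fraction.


BM25 TF component = (k1+1)*tf / (k1+tf)
k1 = 2, tf = 68
Numerator = (2+1)*68 = 204
Denominator = 2 + 68 = 70
= 204/70 = 102/35

102/35


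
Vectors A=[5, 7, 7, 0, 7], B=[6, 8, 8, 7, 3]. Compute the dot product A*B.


Dot product = sum of element-wise products
A[0]*B[0] = 5*6 = 30
A[1]*B[1] = 7*8 = 56
A[2]*B[2] = 7*8 = 56
A[3]*B[3] = 0*7 = 0
A[4]*B[4] = 7*3 = 21
Sum = 30 + 56 + 56 + 0 + 21 = 163

163


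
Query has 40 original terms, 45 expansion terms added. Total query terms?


Original terms: 40
Expansion terms: 45
Total = 40 + 45 = 85

85


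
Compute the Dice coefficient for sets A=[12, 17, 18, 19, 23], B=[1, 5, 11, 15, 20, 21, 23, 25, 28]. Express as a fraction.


A intersect B = [23]
|A intersect B| = 1
|A| = 5, |B| = 9
Dice = 2*1 / (5+9)
= 2 / 14 = 1/7

1/7


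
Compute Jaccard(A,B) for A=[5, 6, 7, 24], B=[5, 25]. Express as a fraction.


A intersect B = [5]
|A intersect B| = 1
A union B = [5, 6, 7, 24, 25]
|A union B| = 5
Jaccard = 1/5 = 1/5

1/5


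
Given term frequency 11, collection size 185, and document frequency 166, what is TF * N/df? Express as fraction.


TF * (N/df)
= 11 * (185/166)
= 11 * 185/166
= 2035/166

2035/166


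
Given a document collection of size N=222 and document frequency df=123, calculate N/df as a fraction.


IDF ratio = N / df
= 222 / 123
= 74/41

74/41


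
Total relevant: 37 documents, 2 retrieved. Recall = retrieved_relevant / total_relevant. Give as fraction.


Recall = retrieved_relevant / total_relevant
= 2 / 37
= 2 / (2 + 35)
= 2/37

2/37


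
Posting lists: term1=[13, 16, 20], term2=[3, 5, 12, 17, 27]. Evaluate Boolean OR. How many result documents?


Boolean OR: find union of posting lists
term1 docs: [13, 16, 20]
term2 docs: [3, 5, 12, 17, 27]
Union: [3, 5, 12, 13, 16, 17, 20, 27]
|union| = 8

8


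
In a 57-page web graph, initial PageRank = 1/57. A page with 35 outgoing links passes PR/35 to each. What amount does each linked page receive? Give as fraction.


Initial PR = 1/57 = 1/57
Outlinks = 35
Contribution per link = PR / outlinks
= 1/57 / 35
= 1/1995

1/1995


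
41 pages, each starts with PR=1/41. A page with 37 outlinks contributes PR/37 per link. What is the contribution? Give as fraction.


Initial PR = 1/41 = 1/41
Outlinks = 37
Contribution per link = PR / outlinks
= 1/41 / 37
= 1/1517

1/1517


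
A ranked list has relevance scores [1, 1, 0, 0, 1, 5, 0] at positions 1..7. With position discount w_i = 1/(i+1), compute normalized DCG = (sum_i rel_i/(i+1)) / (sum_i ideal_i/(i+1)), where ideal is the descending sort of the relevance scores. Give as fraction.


Position discount weights w_i = 1/(i+1) for i=1..7:
Weights = [1/2, 1/3, 1/4, 1/5, 1/6, 1/7, 1/8]
Actual relevance: [1, 1, 0, 0, 1, 5, 0]
DCG = 1/2 + 1/3 + 0/4 + 0/5 + 1/6 + 5/7 + 0/8 = 12/7
Ideal relevance (sorted desc): [5, 1, 1, 1, 0, 0, 0]
Ideal DCG = 5/2 + 1/3 + 1/4 + 1/5 + 0/6 + 0/7 + 0/8 = 197/60
nDCG = DCG / ideal_DCG = 12/7 / 197/60 = 720/1379

720/1379


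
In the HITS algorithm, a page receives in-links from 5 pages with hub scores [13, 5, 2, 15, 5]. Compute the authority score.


Authority = sum of hub scores of in-linkers
In-link 1: hub score = 13
In-link 2: hub score = 5
In-link 3: hub score = 2
In-link 4: hub score = 15
In-link 5: hub score = 5
Authority = 13 + 5 + 2 + 15 + 5 = 40

40


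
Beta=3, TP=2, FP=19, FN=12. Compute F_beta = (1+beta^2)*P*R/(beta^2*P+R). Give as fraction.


P = TP/(TP+FP) = 2/21 = 2/21
R = TP/(TP+FN) = 2/14 = 1/7
beta^2 = 3^2 = 9
(1 + beta^2) = 10
Numerator = (1+beta^2)*P*R = 20/147
Denominator = beta^2*P + R = 6/7 + 1/7 = 1
F_beta = 20/147

20/147


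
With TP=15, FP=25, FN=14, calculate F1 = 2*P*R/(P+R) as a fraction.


F1 = 2 * P * R / (P + R)
P = TP/(TP+FP) = 15/40 = 3/8
R = TP/(TP+FN) = 15/29 = 15/29
2 * P * R = 2 * 3/8 * 15/29 = 45/116
P + R = 3/8 + 15/29 = 207/232
F1 = 45/116 / 207/232 = 10/23

10/23


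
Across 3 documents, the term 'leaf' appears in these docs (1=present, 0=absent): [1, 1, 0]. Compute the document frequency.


Checking each document for 'leaf':
Doc 1: present
Doc 2: present
Doc 3: absent
df = sum of presences = 1 + 1 + 0 = 2

2


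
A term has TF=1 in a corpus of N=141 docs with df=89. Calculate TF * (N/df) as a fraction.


TF * (N/df)
= 1 * (141/89)
= 1 * 141/89
= 141/89

141/89


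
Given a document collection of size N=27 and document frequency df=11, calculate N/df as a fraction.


IDF ratio = N / df
= 27 / 11
= 27/11

27/11


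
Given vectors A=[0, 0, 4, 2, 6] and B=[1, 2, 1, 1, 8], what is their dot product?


Dot product = sum of element-wise products
A[0]*B[0] = 0*1 = 0
A[1]*B[1] = 0*2 = 0
A[2]*B[2] = 4*1 = 4
A[3]*B[3] = 2*1 = 2
A[4]*B[4] = 6*8 = 48
Sum = 0 + 0 + 4 + 2 + 48 = 54

54


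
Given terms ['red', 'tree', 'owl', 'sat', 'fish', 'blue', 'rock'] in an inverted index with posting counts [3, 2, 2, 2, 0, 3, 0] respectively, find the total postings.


Summing posting list sizes:
'red': 3 postings
'tree': 2 postings
'owl': 2 postings
'sat': 2 postings
'fish': 0 postings
'blue': 3 postings
'rock': 0 postings
Total = 3 + 2 + 2 + 2 + 0 + 3 + 0 = 12

12


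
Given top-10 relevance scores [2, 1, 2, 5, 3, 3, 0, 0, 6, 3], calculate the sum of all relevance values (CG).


Cumulative Gain = sum of relevance scores
Position 1: rel=2, running sum=2
Position 2: rel=1, running sum=3
Position 3: rel=2, running sum=5
Position 4: rel=5, running sum=10
Position 5: rel=3, running sum=13
Position 6: rel=3, running sum=16
Position 7: rel=0, running sum=16
Position 8: rel=0, running sum=16
Position 9: rel=6, running sum=22
Position 10: rel=3, running sum=25
CG = 25

25


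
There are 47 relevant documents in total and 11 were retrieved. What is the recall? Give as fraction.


Recall = retrieved_relevant / total_relevant
= 11 / 47
= 11 / (11 + 36)
= 11/47

11/47


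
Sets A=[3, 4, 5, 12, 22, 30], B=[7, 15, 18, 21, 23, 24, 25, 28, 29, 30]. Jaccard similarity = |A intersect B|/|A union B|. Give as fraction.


A intersect B = [30]
|A intersect B| = 1
A union B = [3, 4, 5, 7, 12, 15, 18, 21, 22, 23, 24, 25, 28, 29, 30]
|A union B| = 15
Jaccard = 1/15 = 1/15

1/15


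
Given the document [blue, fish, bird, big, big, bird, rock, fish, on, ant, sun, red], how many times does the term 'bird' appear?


Document has 12 words
Scanning for 'bird':
Found at positions: [2, 5]
Count = 2

2


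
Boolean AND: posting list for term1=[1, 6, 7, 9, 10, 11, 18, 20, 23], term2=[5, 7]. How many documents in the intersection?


Boolean AND: find intersection of posting lists
term1 docs: [1, 6, 7, 9, 10, 11, 18, 20, 23]
term2 docs: [5, 7]
Intersection: [7]
|intersection| = 1

1


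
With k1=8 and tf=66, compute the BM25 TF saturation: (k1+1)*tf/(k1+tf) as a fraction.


BM25 TF component = (k1+1)*tf / (k1+tf)
k1 = 8, tf = 66
Numerator = (8+1)*66 = 594
Denominator = 8 + 66 = 74
= 594/74 = 297/37

297/37


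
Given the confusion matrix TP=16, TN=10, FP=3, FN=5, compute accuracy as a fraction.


Accuracy = (TP + TN) / (TP + TN + FP + FN)
TP + TN = 16 + 10 = 26
Total = 16 + 10 + 3 + 5 = 34
Accuracy = 26 / 34 = 13/17

13/17


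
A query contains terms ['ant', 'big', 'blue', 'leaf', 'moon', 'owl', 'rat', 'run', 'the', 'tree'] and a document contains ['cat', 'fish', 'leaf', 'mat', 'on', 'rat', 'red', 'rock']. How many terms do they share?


Query terms: ['ant', 'big', 'blue', 'leaf', 'moon', 'owl', 'rat', 'run', 'the', 'tree']
Document terms: ['cat', 'fish', 'leaf', 'mat', 'on', 'rat', 'red', 'rock']
Common terms: ['leaf', 'rat']
Overlap count = 2

2


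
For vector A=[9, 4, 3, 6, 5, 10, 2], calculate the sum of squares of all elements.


|A|^2 = sum of squared components
A[0]^2 = 9^2 = 81
A[1]^2 = 4^2 = 16
A[2]^2 = 3^2 = 9
A[3]^2 = 6^2 = 36
A[4]^2 = 5^2 = 25
A[5]^2 = 10^2 = 100
A[6]^2 = 2^2 = 4
Sum = 81 + 16 + 9 + 36 + 25 + 100 + 4 = 271

271


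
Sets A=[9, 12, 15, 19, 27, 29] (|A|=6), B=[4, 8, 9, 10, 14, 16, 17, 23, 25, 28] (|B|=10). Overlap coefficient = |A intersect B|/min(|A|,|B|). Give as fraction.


A intersect B = [9]
|A intersect B| = 1
min(|A|, |B|) = min(6, 10) = 6
Overlap = 1 / 6 = 1/6

1/6


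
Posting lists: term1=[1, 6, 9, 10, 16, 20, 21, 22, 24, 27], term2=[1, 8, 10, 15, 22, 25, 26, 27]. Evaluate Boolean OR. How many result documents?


Boolean OR: find union of posting lists
term1 docs: [1, 6, 9, 10, 16, 20, 21, 22, 24, 27]
term2 docs: [1, 8, 10, 15, 22, 25, 26, 27]
Union: [1, 6, 8, 9, 10, 15, 16, 20, 21, 22, 24, 25, 26, 27]
|union| = 14

14


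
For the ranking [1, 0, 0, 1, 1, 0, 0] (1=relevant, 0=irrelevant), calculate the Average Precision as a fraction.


Computing P@k for each relevant position:
Position 1: relevant, P@1 = 1/1 = 1
Position 2: not relevant
Position 3: not relevant
Position 4: relevant, P@4 = 2/4 = 1/2
Position 5: relevant, P@5 = 3/5 = 3/5
Position 6: not relevant
Position 7: not relevant
Sum of P@k = 1 + 1/2 + 3/5 = 21/10
AP = 21/10 / 3 = 7/10

7/10


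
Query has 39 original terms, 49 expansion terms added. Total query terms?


Original terms: 39
Expansion terms: 49
Total = 39 + 49 = 88

88


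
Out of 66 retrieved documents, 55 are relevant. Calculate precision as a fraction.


Precision = relevant_retrieved / total_retrieved
= 55 / 66
= 55 / (55 + 11)
= 5/6

5/6


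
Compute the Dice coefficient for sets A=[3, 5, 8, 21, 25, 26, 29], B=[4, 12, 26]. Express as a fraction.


A intersect B = [26]
|A intersect B| = 1
|A| = 7, |B| = 3
Dice = 2*1 / (7+3)
= 2 / 10 = 1/5

1/5


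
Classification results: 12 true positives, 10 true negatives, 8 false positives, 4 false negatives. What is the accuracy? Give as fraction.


Accuracy = (TP + TN) / (TP + TN + FP + FN)
TP + TN = 12 + 10 = 22
Total = 12 + 10 + 8 + 4 = 34
Accuracy = 22 / 34 = 11/17

11/17


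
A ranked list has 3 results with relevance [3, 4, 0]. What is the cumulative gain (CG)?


Cumulative Gain = sum of relevance scores
Position 1: rel=3, running sum=3
Position 2: rel=4, running sum=7
Position 3: rel=0, running sum=7
CG = 7

7


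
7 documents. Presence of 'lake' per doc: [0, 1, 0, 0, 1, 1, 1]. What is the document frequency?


Checking each document for 'lake':
Doc 1: absent
Doc 2: present
Doc 3: absent
Doc 4: absent
Doc 5: present
Doc 6: present
Doc 7: present
df = sum of presences = 0 + 1 + 0 + 0 + 1 + 1 + 1 = 4

4


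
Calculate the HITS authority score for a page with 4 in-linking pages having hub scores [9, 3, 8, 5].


Authority = sum of hub scores of in-linkers
In-link 1: hub score = 9
In-link 2: hub score = 3
In-link 3: hub score = 8
In-link 4: hub score = 5
Authority = 9 + 3 + 8 + 5 = 25

25


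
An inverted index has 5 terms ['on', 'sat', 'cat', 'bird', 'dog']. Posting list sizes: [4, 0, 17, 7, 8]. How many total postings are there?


Summing posting list sizes:
'on': 4 postings
'sat': 0 postings
'cat': 17 postings
'bird': 7 postings
'dog': 8 postings
Total = 4 + 0 + 17 + 7 + 8 = 36

36


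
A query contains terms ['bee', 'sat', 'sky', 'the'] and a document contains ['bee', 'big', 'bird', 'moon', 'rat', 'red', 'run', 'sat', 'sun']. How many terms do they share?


Query terms: ['bee', 'sat', 'sky', 'the']
Document terms: ['bee', 'big', 'bird', 'moon', 'rat', 'red', 'run', 'sat', 'sun']
Common terms: ['bee', 'sat']
Overlap count = 2

2


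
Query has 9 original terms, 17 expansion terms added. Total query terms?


Original terms: 9
Expansion terms: 17
Total = 9 + 17 = 26

26


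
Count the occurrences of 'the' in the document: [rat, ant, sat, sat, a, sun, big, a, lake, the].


Document has 10 words
Scanning for 'the':
Found at positions: [9]
Count = 1

1


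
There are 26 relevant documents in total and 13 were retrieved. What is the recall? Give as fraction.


Recall = retrieved_relevant / total_relevant
= 13 / 26
= 13 / (13 + 13)
= 1/2

1/2


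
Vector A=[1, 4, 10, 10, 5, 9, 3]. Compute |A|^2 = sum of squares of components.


|A|^2 = sum of squared components
A[0]^2 = 1^2 = 1
A[1]^2 = 4^2 = 16
A[2]^2 = 10^2 = 100
A[3]^2 = 10^2 = 100
A[4]^2 = 5^2 = 25
A[5]^2 = 9^2 = 81
A[6]^2 = 3^2 = 9
Sum = 1 + 16 + 100 + 100 + 25 + 81 + 9 = 332

332


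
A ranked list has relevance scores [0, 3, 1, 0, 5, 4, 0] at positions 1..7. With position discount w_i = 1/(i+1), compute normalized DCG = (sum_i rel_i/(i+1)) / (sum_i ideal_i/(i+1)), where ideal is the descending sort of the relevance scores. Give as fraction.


Position discount weights w_i = 1/(i+1) for i=1..7:
Weights = [1/2, 1/3, 1/4, 1/5, 1/6, 1/7, 1/8]
Actual relevance: [0, 3, 1, 0, 5, 4, 0]
DCG = 0/2 + 3/3 + 1/4 + 0/5 + 5/6 + 4/7 + 0/8 = 223/84
Ideal relevance (sorted desc): [5, 4, 3, 1, 0, 0, 0]
Ideal DCG = 5/2 + 4/3 + 3/4 + 1/5 + 0/6 + 0/7 + 0/8 = 287/60
nDCG = DCG / ideal_DCG = 223/84 / 287/60 = 1115/2009

1115/2009


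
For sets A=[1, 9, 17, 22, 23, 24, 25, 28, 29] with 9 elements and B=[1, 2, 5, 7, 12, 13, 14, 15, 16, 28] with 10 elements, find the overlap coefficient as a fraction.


A intersect B = [1, 28]
|A intersect B| = 2
min(|A|, |B|) = min(9, 10) = 9
Overlap = 2 / 9 = 2/9

2/9


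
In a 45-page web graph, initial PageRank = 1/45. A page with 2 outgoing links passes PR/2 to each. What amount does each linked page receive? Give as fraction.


Initial PR = 1/45 = 1/45
Outlinks = 2
Contribution per link = PR / outlinks
= 1/45 / 2
= 1/90

1/90


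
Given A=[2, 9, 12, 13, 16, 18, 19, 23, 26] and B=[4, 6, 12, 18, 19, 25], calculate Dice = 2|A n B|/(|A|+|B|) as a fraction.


A intersect B = [12, 18, 19]
|A intersect B| = 3
|A| = 9, |B| = 6
Dice = 2*3 / (9+6)
= 6 / 15 = 2/5

2/5


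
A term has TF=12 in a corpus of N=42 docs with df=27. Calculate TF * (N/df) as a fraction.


TF * (N/df)
= 12 * (42/27)
= 12 * 14/9
= 56/3

56/3


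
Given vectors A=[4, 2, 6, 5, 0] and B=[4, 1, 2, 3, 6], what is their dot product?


Dot product = sum of element-wise products
A[0]*B[0] = 4*4 = 16
A[1]*B[1] = 2*1 = 2
A[2]*B[2] = 6*2 = 12
A[3]*B[3] = 5*3 = 15
A[4]*B[4] = 0*6 = 0
Sum = 16 + 2 + 12 + 15 + 0 = 45

45


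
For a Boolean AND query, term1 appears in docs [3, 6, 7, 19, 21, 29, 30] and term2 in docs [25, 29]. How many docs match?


Boolean AND: find intersection of posting lists
term1 docs: [3, 6, 7, 19, 21, 29, 30]
term2 docs: [25, 29]
Intersection: [29]
|intersection| = 1

1


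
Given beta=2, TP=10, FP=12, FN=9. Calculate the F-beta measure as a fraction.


P = TP/(TP+FP) = 10/22 = 5/11
R = TP/(TP+FN) = 10/19 = 10/19
beta^2 = 2^2 = 4
(1 + beta^2) = 5
Numerator = (1+beta^2)*P*R = 250/209
Denominator = beta^2*P + R = 20/11 + 10/19 = 490/209
F_beta = 25/49

25/49


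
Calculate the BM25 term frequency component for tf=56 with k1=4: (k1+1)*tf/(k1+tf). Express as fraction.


BM25 TF component = (k1+1)*tf / (k1+tf)
k1 = 4, tf = 56
Numerator = (4+1)*56 = 280
Denominator = 4 + 56 = 60
= 280/60 = 14/3

14/3


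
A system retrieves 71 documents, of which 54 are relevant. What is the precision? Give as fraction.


Precision = relevant_retrieved / total_retrieved
= 54 / 71
= 54 / (54 + 17)
= 54/71

54/71


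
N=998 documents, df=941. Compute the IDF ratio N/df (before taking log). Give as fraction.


IDF ratio = N / df
= 998 / 941
= 998/941

998/941


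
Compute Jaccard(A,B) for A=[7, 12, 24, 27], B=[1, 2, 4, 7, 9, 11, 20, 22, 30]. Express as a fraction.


A intersect B = [7]
|A intersect B| = 1
A union B = [1, 2, 4, 7, 9, 11, 12, 20, 22, 24, 27, 30]
|A union B| = 12
Jaccard = 1/12 = 1/12

1/12


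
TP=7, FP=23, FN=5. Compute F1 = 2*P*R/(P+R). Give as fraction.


F1 = 2 * P * R / (P + R)
P = TP/(TP+FP) = 7/30 = 7/30
R = TP/(TP+FN) = 7/12 = 7/12
2 * P * R = 2 * 7/30 * 7/12 = 49/180
P + R = 7/30 + 7/12 = 49/60
F1 = 49/180 / 49/60 = 1/3

1/3


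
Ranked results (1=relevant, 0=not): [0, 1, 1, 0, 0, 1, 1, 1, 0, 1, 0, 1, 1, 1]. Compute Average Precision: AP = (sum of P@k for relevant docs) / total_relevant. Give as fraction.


Computing P@k for each relevant position:
Position 1: not relevant
Position 2: relevant, P@2 = 1/2 = 1/2
Position 3: relevant, P@3 = 2/3 = 2/3
Position 4: not relevant
Position 5: not relevant
Position 6: relevant, P@6 = 3/6 = 1/2
Position 7: relevant, P@7 = 4/7 = 4/7
Position 8: relevant, P@8 = 5/8 = 5/8
Position 9: not relevant
Position 10: relevant, P@10 = 6/10 = 3/5
Position 11: not relevant
Position 12: relevant, P@12 = 7/12 = 7/12
Position 13: relevant, P@13 = 8/13 = 8/13
Position 14: relevant, P@14 = 9/14 = 9/14
Sum of P@k = 1/2 + 2/3 + 1/2 + 4/7 + 5/8 + 3/5 + 7/12 + 8/13 + 9/14 = 19309/3640
AP = 19309/3640 / 9 = 19309/32760

19309/32760


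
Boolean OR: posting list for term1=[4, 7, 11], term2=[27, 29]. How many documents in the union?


Boolean OR: find union of posting lists
term1 docs: [4, 7, 11]
term2 docs: [27, 29]
Union: [4, 7, 11, 27, 29]
|union| = 5

5


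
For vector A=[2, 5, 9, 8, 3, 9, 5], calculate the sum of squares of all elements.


|A|^2 = sum of squared components
A[0]^2 = 2^2 = 4
A[1]^2 = 5^2 = 25
A[2]^2 = 9^2 = 81
A[3]^2 = 8^2 = 64
A[4]^2 = 3^2 = 9
A[5]^2 = 9^2 = 81
A[6]^2 = 5^2 = 25
Sum = 4 + 25 + 81 + 64 + 9 + 81 + 25 = 289

289


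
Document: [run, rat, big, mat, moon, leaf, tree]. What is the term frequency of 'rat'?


Document has 7 words
Scanning for 'rat':
Found at positions: [1]
Count = 1

1


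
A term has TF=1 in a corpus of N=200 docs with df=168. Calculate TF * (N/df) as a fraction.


TF * (N/df)
= 1 * (200/168)
= 1 * 25/21
= 25/21

25/21


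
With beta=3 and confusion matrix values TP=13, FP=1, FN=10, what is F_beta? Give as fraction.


P = TP/(TP+FP) = 13/14 = 13/14
R = TP/(TP+FN) = 13/23 = 13/23
beta^2 = 3^2 = 9
(1 + beta^2) = 10
Numerator = (1+beta^2)*P*R = 845/161
Denominator = beta^2*P + R = 117/14 + 13/23 = 2873/322
F_beta = 10/17

10/17


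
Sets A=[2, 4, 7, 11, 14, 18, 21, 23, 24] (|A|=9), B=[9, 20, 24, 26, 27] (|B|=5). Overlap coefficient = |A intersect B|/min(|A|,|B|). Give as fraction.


A intersect B = [24]
|A intersect B| = 1
min(|A|, |B|) = min(9, 5) = 5
Overlap = 1 / 5 = 1/5

1/5


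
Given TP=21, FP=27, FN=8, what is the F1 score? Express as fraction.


F1 = 2 * P * R / (P + R)
P = TP/(TP+FP) = 21/48 = 7/16
R = TP/(TP+FN) = 21/29 = 21/29
2 * P * R = 2 * 7/16 * 21/29 = 147/232
P + R = 7/16 + 21/29 = 539/464
F1 = 147/232 / 539/464 = 6/11

6/11


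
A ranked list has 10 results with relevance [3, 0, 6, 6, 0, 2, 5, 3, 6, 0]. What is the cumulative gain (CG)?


Cumulative Gain = sum of relevance scores
Position 1: rel=3, running sum=3
Position 2: rel=0, running sum=3
Position 3: rel=6, running sum=9
Position 4: rel=6, running sum=15
Position 5: rel=0, running sum=15
Position 6: rel=2, running sum=17
Position 7: rel=5, running sum=22
Position 8: rel=3, running sum=25
Position 9: rel=6, running sum=31
Position 10: rel=0, running sum=31
CG = 31

31


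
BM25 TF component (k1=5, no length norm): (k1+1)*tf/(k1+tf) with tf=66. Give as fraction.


BM25 TF component = (k1+1)*tf / (k1+tf)
k1 = 5, tf = 66
Numerator = (5+1)*66 = 396
Denominator = 5 + 66 = 71
= 396/71 = 396/71

396/71


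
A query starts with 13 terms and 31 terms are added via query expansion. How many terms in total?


Original terms: 13
Expansion terms: 31
Total = 13 + 31 = 44

44


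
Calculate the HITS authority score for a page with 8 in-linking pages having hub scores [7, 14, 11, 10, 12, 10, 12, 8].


Authority = sum of hub scores of in-linkers
In-link 1: hub score = 7
In-link 2: hub score = 14
In-link 3: hub score = 11
In-link 4: hub score = 10
In-link 5: hub score = 12
In-link 6: hub score = 10
In-link 7: hub score = 12
In-link 8: hub score = 8
Authority = 7 + 14 + 11 + 10 + 12 + 10 + 12 + 8 = 84

84


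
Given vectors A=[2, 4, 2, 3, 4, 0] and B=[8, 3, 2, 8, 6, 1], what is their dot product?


Dot product = sum of element-wise products
A[0]*B[0] = 2*8 = 16
A[1]*B[1] = 4*3 = 12
A[2]*B[2] = 2*2 = 4
A[3]*B[3] = 3*8 = 24
A[4]*B[4] = 4*6 = 24
A[5]*B[5] = 0*1 = 0
Sum = 16 + 12 + 4 + 24 + 24 + 0 = 80

80


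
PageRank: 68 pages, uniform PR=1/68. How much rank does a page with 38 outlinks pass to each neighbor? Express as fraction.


Initial PR = 1/68 = 1/68
Outlinks = 38
Contribution per link = PR / outlinks
= 1/68 / 38
= 1/2584

1/2584


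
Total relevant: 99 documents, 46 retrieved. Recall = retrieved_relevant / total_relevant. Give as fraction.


Recall = retrieved_relevant / total_relevant
= 46 / 99
= 46 / (46 + 53)
= 46/99

46/99


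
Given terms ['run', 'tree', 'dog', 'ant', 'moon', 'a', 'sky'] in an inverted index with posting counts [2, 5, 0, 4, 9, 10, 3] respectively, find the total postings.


Summing posting list sizes:
'run': 2 postings
'tree': 5 postings
'dog': 0 postings
'ant': 4 postings
'moon': 9 postings
'a': 10 postings
'sky': 3 postings
Total = 2 + 5 + 0 + 4 + 9 + 10 + 3 = 33

33


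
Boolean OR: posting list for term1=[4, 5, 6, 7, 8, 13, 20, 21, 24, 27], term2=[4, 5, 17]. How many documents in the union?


Boolean OR: find union of posting lists
term1 docs: [4, 5, 6, 7, 8, 13, 20, 21, 24, 27]
term2 docs: [4, 5, 17]
Union: [4, 5, 6, 7, 8, 13, 17, 20, 21, 24, 27]
|union| = 11

11


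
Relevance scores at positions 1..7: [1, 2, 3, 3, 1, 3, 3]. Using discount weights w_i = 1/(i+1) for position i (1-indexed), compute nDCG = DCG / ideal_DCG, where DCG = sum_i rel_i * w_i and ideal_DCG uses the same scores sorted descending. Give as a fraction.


Position discount weights w_i = 1/(i+1) for i=1..7:
Weights = [1/2, 1/3, 1/4, 1/5, 1/6, 1/7, 1/8]
Actual relevance: [1, 2, 3, 3, 1, 3, 3]
DCG = 1/2 + 2/3 + 3/4 + 3/5 + 1/6 + 3/7 + 3/8 = 2929/840
Ideal relevance (sorted desc): [3, 3, 3, 3, 2, 1, 1]
Ideal DCG = 3/2 + 3/3 + 3/4 + 3/5 + 2/6 + 1/7 + 1/8 = 3739/840
nDCG = DCG / ideal_DCG = 2929/840 / 3739/840 = 2929/3739

2929/3739


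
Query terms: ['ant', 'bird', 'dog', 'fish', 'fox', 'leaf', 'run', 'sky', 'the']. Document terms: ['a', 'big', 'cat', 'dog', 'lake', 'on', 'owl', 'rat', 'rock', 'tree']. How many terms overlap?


Query terms: ['ant', 'bird', 'dog', 'fish', 'fox', 'leaf', 'run', 'sky', 'the']
Document terms: ['a', 'big', 'cat', 'dog', 'lake', 'on', 'owl', 'rat', 'rock', 'tree']
Common terms: ['dog']
Overlap count = 1

1


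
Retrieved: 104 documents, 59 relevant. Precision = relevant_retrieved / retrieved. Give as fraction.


Precision = relevant_retrieved / total_retrieved
= 59 / 104
= 59 / (59 + 45)
= 59/104

59/104


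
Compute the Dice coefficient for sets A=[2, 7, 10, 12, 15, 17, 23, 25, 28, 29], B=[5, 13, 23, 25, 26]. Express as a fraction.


A intersect B = [23, 25]
|A intersect B| = 2
|A| = 10, |B| = 5
Dice = 2*2 / (10+5)
= 4 / 15 = 4/15

4/15


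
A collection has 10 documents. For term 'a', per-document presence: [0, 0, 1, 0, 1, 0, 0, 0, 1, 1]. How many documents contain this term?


Checking each document for 'a':
Doc 1: absent
Doc 2: absent
Doc 3: present
Doc 4: absent
Doc 5: present
Doc 6: absent
Doc 7: absent
Doc 8: absent
Doc 9: present
Doc 10: present
df = sum of presences = 0 + 0 + 1 + 0 + 1 + 0 + 0 + 0 + 1 + 1 = 4

4


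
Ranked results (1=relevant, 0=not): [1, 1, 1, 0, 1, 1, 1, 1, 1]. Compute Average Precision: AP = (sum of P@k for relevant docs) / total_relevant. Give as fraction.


Computing P@k for each relevant position:
Position 1: relevant, P@1 = 1/1 = 1
Position 2: relevant, P@2 = 2/2 = 1
Position 3: relevant, P@3 = 3/3 = 1
Position 4: not relevant
Position 5: relevant, P@5 = 4/5 = 4/5
Position 6: relevant, P@6 = 5/6 = 5/6
Position 7: relevant, P@7 = 6/7 = 6/7
Position 8: relevant, P@8 = 7/8 = 7/8
Position 9: relevant, P@9 = 8/9 = 8/9
Sum of P@k = 1 + 1 + 1 + 4/5 + 5/6 + 6/7 + 7/8 + 8/9 = 18281/2520
AP = 18281/2520 / 8 = 18281/20160

18281/20160


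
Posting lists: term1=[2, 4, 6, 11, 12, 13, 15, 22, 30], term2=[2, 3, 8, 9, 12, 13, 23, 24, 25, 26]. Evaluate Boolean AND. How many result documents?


Boolean AND: find intersection of posting lists
term1 docs: [2, 4, 6, 11, 12, 13, 15, 22, 30]
term2 docs: [2, 3, 8, 9, 12, 13, 23, 24, 25, 26]
Intersection: [2, 12, 13]
|intersection| = 3

3


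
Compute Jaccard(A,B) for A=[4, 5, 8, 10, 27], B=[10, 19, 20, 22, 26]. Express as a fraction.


A intersect B = [10]
|A intersect B| = 1
A union B = [4, 5, 8, 10, 19, 20, 22, 26, 27]
|A union B| = 9
Jaccard = 1/9 = 1/9

1/9
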